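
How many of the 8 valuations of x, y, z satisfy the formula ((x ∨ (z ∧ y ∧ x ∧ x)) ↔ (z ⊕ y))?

x  y  z  |  (z ∧ y ∧ x ∧ x)  (x ∨ (z ∧ y ∧ x ∧ x))  (z ⊕ y)  φ
T  T  T  |         T                   T               F     F
T  T  F  |         F                   T               T     T
T  F  T  |         F                   T               T     T
T  F  F  |         F                   T               F     F
F  T  T  |         F                   F               F     T
F  T  F  |         F                   F               T     F
F  F  T  |         F                   F               T     F
F  F  F  |         F                   F               F     T
The formula is true on 4 of the 8 rows.

4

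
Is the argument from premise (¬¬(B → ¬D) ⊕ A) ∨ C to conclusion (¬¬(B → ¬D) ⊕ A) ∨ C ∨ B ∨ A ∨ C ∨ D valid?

yes

A  B  C  D  |  φ  ψ
F  F  F  F  |  T  T
F  F  F  T  |  T  T
F  F  T  F  |  T  T
F  F  T  T  |  T  T
F  T  F  F  |  T  T
F  T  F  T  |  F  T
F  T  T  F  |  T  T
F  T  T  T  |  T  T
T  F  F  F  |  F  T
T  F  F  T  |  F  T
T  F  T  F  |  T  T
T  F  T  T  |  T  T
T  T  F  F  |  F  T
T  T  F  T  |  T  T
T  T  T  F  |  T  T
T  T  T  T  |  T  T
In every row where φ is true, ψ is also true, so φ ⊨ ψ.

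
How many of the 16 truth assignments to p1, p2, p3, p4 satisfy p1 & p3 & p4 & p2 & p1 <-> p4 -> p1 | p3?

p1  p2  p3  p4  |  φ
1   1   1   1   |  1
1   1   1   0   |  0
1   1   0   1   |  0
1   1   0   0   |  0
1   0   1   1   |  0
1   0   1   0   |  0
1   0   0   1   |  0
1   0   0   0   |  0
0   1   1   1   |  0
0   1   1   0   |  0
0   1   0   1   |  1
0   1   0   0   |  0
0   0   1   1   |  0
0   0   1   0   |  0
0   0   0   1   |  1
0   0   0   0   |  0
The formula is true on 3 of the 16 rows.

3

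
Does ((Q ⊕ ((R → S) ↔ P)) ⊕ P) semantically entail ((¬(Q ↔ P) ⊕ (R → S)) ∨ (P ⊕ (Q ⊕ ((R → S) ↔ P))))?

  P   |   Q   |   R   |   S   ||   φ   |   ψ  
 True |  True |  True |  True ||  True |  True
 True |  True |  True | False || False | False
 True |  True | False |  True ||  True |  True
 True |  True | False | False ||  True |  True
 True | False |  True |  True || False | False
 True | False |  True | False ||  True |  True
 True | False | False |  True || False | False
 True | False | False | False || False | False
False |  True |  True |  True ||  True |  True
False |  True |  True | False || False |  True
False |  True | False |  True ||  True |  True
False |  True | False | False ||  True |  True
False | False |  True |  True || False |  True
False | False |  True | False ||  True |  True
False | False | False |  True || False |  True
False | False | False | False || False |  True
In every row where φ is true, ψ is also true, so φ ⊨ ψ.

yes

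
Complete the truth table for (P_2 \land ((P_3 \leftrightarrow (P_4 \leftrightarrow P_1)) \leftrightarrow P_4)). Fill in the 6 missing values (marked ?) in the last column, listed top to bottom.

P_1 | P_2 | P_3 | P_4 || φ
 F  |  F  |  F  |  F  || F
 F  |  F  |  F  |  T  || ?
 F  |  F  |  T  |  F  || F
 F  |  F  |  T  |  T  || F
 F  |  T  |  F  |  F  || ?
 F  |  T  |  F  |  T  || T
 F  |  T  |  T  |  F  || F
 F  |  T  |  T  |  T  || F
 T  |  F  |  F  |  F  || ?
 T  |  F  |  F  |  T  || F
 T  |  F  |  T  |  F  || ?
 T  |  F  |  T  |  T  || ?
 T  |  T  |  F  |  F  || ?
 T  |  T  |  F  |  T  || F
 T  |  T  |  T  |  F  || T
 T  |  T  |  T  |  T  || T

F, T, F, F, F, F

Row P_1=F, P_2=F, P_3=F, P_4=T: ((P_3 \leftrightarrow (P_4 \leftrightarrow P_1)) \leftrightarrow P_4) = T, so the formula = F.
Row P_1=F, P_2=T, P_3=F, P_4=F: ((P_3 \leftrightarrow (P_4 \leftrightarrow P_1)) \leftrightarrow P_4) = T, so the formula = T.
Row P_1=T, P_2=F, P_3=F, P_4=F: ((P_3 \leftrightarrow (P_4 \leftrightarrow P_1)) \leftrightarrow P_4) = F, so the formula = F.
Row P_1=T, P_2=F, P_3=T, P_4=F: ((P_3 \leftrightarrow (P_4 \leftrightarrow P_1)) \leftrightarrow P_4) = T, so the formula = F.
Row P_1=T, P_2=F, P_3=T, P_4=T: ((P_3 \leftrightarrow (P_4 \leftrightarrow P_1)) \leftrightarrow P_4) = T, so the formula = F.
Row P_1=T, P_2=T, P_3=F, P_4=F: ((P_3 \leftrightarrow (P_4 \leftrightarrow P_1)) \leftrightarrow P_4) = F, so the formula = F.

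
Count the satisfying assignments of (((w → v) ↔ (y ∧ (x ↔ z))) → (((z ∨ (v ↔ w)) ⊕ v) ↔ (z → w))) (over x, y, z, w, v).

26

  x   |   y   |   z   |   w   |   v   |   φ  
----- | ----- | ----- | ----- | ----- | -----
 True |  True |  True |  True |  True | False
 True |  True |  True |  True | False |  True
 True |  True |  True | False |  True |  True
 True |  True |  True | False | False | False
 True |  True | False |  True |  True |  True
 True |  True | False |  True | False | False
 True |  True | False | False |  True |  True
 True |  True | False | False | False |  True
 True | False |  True |  True |  True |  True
 True | False |  True |  True | False |  True
 True | False |  True | False |  True |  True
 True | False |  True | False | False |  True
 True | False | False |  True |  True |  True
 True | False | False |  True | False | False
 True | False | False | False |  True |  True
 True | False | False | False | False |  True
False |  True |  True |  True |  True |  True
False |  True |  True |  True | False |  True
False |  True |  True | False |  True |  True
False |  True |  True | False | False |  True
False |  True | False |  True |  True | False
False |  True | False |  True | False |  True
False |  True | False | False |  True |  True
False |  True | False | False | False |  True
False | False |  True |  True |  True |  True
False | False |  True |  True | False |  True
False | False |  True | False |  True |  True
False | False |  True | False | False |  True
False | False | False |  True |  True |  True
False | False | False |  True | False | False
False | False | False | False |  True |  True
False | False | False | False | False |  True
The formula is true on 26 of the 32 rows.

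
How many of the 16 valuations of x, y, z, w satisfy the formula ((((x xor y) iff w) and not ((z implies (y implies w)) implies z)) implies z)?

x | y | z | w || (x xor y) | ((x xor y) iff w) | (y implies w) | (z implies (y implies w)) | φ
F | F | F | F ||     F     |         T         |       T       |             T             | F
F | F | F | T ||     F     |         F         |       T       |             T             | T
F | F | T | F ||     F     |         T         |       T       |             T             | T
F | F | T | T ||     F     |         F         |       T       |             T             | T
F | T | F | F ||     T     |         F         |       F       |             T             | T
F | T | F | T ||     T     |         T         |       T       |             T             | F
F | T | T | F ||     T     |         F         |       F       |             F             | T
F | T | T | T ||     T     |         T         |       T       |             T             | T
T | F | F | F ||     T     |         F         |       T       |             T             | T
T | F | F | T ||     T     |         T         |       T       |             T             | F
T | F | T | F ||     T     |         F         |       T       |             T             | T
T | F | T | T ||     T     |         T         |       T       |             T             | T
T | T | F | F ||     F     |         T         |       F       |             T             | F
T | T | F | T ||     F     |         F         |       T       |             T             | T
T | T | T | F ||     F     |         T         |       F       |             F             | T
T | T | T | T ||     F     |         F         |       T       |             T             | T
The formula is true on 12 of the 16 rows.

12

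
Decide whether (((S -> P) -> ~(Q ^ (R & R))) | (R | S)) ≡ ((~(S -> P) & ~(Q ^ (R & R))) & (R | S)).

not equivalent

P  Q  R  S  |  φ  ψ
T  T  T  T  |  T  F
T  T  T  F  |  T  F
T  T  F  T  |  T  F
T  T  F  F  |  F  F
T  F  T  T  |  T  F
T  F  T  F  |  T  F
T  F  F  T  |  T  F
T  F  F  F  |  T  F
F  T  T  T  |  T  T
F  T  T  F  |  T  F
F  T  F  T  |  T  F
F  T  F  F  |  F  F
F  F  T  T  |  T  F
F  F  T  F  |  T  F
F  F  F  T  |  T  T
F  F  F  F  |  T  F
The columns differ at P=T, Q=T, R=T, S=T (φ=T, ψ=F), so they are not equivalent.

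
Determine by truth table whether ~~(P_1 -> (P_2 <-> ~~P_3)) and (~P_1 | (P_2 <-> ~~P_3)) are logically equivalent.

equivalent

P_1 | P_2 | P_3 || φ | ψ
 F  |  F  |  F  || T | T
 F  |  F  |  T  || T | T
 F  |  T  |  F  || T | T
 F  |  T  |  T  || T | T
 T  |  F  |  F  || T | T
 T  |  F  |  T  || F | F
 T  |  T  |  F  || F | F
 T  |  T  |  T  || T | T
The columns for φ and ψ agree on every row, so they are logically equivalent.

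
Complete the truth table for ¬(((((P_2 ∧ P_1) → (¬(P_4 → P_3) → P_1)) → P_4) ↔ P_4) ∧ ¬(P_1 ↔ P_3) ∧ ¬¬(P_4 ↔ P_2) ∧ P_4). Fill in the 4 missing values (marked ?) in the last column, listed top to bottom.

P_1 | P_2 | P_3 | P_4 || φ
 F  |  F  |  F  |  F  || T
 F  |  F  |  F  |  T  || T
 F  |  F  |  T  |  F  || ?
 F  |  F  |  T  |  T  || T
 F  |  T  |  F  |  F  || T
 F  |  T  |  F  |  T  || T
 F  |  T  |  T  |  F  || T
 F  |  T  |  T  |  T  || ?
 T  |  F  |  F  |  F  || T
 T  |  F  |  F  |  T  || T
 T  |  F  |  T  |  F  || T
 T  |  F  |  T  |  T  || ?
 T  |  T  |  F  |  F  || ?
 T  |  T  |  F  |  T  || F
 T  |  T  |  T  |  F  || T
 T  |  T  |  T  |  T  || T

T, F, T, T

Row 3: ((((P_2 ∧ P_1) → (¬(P_4 → P_3) → P_1)) → P_4) ↔ P_4) = T, ¬(P_1 ↔ P_3) = T, ¬¬(P_4 ↔ P_2) = T, (((((P_2 ∧ P_1) → (¬(P_4 → P_3) → P_1)) → P_4) ↔ P_4) ∧ ¬(P_1 ↔ P_3) ∧ ¬¬(P_4 ↔ P_2) ∧ P_4) = F, so the formula = T.
Row 8: ((((P_2 ∧ P_1) → (¬(P_4 → P_3) → P_1)) → P_4) ↔ P_4) = T, ¬(P_1 ↔ P_3) = T, ¬¬(P_4 ↔ P_2) = T, (((((P_2 ∧ P_1) → (¬(P_4 → P_3) → P_1)) → P_4) ↔ P_4) ∧ ¬(P_1 ↔ P_3) ∧ ¬¬(P_4 ↔ P_2) ∧ P_4) = T, so the formula = F.
Row 12: ((((P_2 ∧ P_1) → (¬(P_4 → P_3) → P_1)) → P_4) ↔ P_4) = T, ¬(P_1 ↔ P_3) = F, ¬¬(P_4 ↔ P_2) = F, (((((P_2 ∧ P_1) → (¬(P_4 → P_3) → P_1)) → P_4) ↔ P_4) ∧ ¬(P_1 ↔ P_3) ∧ ¬¬(P_4 ↔ P_2) ∧ P_4) = F, so the formula = T.
Row 13: ((((P_2 ∧ P_1) → (¬(P_4 → P_3) → P_1)) → P_4) ↔ P_4) = T, ¬(P_1 ↔ P_3) = T, ¬¬(P_4 ↔ P_2) = F, (((((P_2 ∧ P_1) → (¬(P_4 → P_3) → P_1)) → P_4) ↔ P_4) ∧ ¬(P_1 ↔ P_3) ∧ ¬¬(P_4 ↔ P_2) ∧ P_4) = F, so the formula = T.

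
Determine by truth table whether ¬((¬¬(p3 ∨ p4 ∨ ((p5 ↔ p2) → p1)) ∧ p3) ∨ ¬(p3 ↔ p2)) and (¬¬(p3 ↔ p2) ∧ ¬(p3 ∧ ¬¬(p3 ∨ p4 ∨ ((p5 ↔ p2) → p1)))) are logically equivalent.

  p1     p2     p3     p4     p5   |    φ      ψ  
 True   True   True   True   True  |  False  False
 True   True   True   True  False  |  False  False
 True   True   True  False   True  |  False  False
 True   True   True  False  False  |  False  False
 True   True  False   True   True  |  False  False
 True   True  False   True  False  |  False  False
 True   True  False  False   True  |  False  False
 True   True  False  False  False  |  False  False
 True  False   True   True   True  |  False  False
 True  False   True   True  False  |  False  False
 True  False   True  False   True  |  False  False
 True  False   True  False  False  |  False  False
 True  False  False   True   True  |   True   True
 True  False  False   True  False  |   True   True
 True  False  False  False   True  |   True   True
 True  False  False  False  False  |   True   True
False   True   True   True   True  |  False  False
False   True   True   True  False  |  False  False
False   True   True  False   True  |  False  False
False   True   True  False  False  |  False  False
False   True  False   True   True  |  False  False
False   True  False   True  False  |  False  False
False   True  False  False   True  |  False  False
False   True  False  False  False  |  False  False
False  False   True   True   True  |  False  False
False  False   True   True  False  |  False  False
False  False   True  False   True  |  False  False
False  False   True  False  False  |  False  False
False  False  False   True   True  |   True   True
False  False  False   True  False  |   True   True
False  False  False  False   True  |   True   True
False  False  False  False  False  |   True   True
The columns for φ and ψ agree on every row, so they are logically equivalent.

equivalent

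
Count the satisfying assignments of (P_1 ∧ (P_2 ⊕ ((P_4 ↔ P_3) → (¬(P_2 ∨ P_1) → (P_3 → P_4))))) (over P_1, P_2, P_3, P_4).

 P_1  |  P_2  |  P_3  |  P_4  | (P_4 ↔ P_3) | (P_2 ∨ P_1) | ¬(P_2 ∨ P_1) | (P_3 → P_4) | (¬(P_2 ∨ P_1) → (P_3 → P_4)) |   φ  
----- | ----- | ----- | ----- | ----------- | ----------- | ------------ | ----------- | ---------------------------- | -----
False | False | False | False |     True    |    False    |     True     |     True    |             True             | False
False | False | False |  True |    False    |    False    |     True     |     True    |             True             | False
False | False |  True | False |    False    |    False    |     True     |    False    |            False             | False
False | False |  True |  True |     True    |    False    |     True     |     True    |             True             | False
False |  True | False | False |     True    |     True    |    False     |     True    |             True             | False
False |  True | False |  True |    False    |     True    |    False     |     True    |             True             | False
False |  True |  True | False |    False    |     True    |    False     |    False    |             True             | False
False |  True |  True |  True |     True    |     True    |    False     |     True    |             True             | False
 True | False | False | False |     True    |     True    |    False     |     True    |             True             |  True
 True | False | False |  True |    False    |     True    |    False     |     True    |             True             |  True
 True | False |  True | False |    False    |     True    |    False     |    False    |             True             |  True
 True | False |  True |  True |     True    |     True    |    False     |     True    |             True             |  True
 True |  True | False | False |     True    |     True    |    False     |     True    |             True             | False
 True |  True | False |  True |    False    |     True    |    False     |     True    |             True             | False
 True |  True |  True | False |    False    |     True    |    False     |    False    |             True             | False
 True |  True |  True |  True |     True    |     True    |    False     |     True    |             True             | False
The formula is true on 4 of the 16 rows.

4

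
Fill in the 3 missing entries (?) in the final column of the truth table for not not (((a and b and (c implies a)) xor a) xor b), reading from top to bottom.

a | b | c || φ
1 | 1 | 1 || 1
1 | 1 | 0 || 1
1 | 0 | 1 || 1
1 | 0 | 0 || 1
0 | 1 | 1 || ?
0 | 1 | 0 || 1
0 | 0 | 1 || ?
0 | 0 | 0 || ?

Row a=0, b=1, c=1: (((a and b and (c implies a)) xor a) xor b) = 1, not (((a and b and (c implies a)) xor a) xor b) = 0, so the formula = 1.
Row a=0, b=0, c=1: (((a and b and (c implies a)) xor a) xor b) = 0, not (((a and b and (c implies a)) xor a) xor b) = 1, so the formula = 0.
Row a=0, b=0, c=0: (((a and b and (c implies a)) xor a) xor b) = 0, not (((a and b and (c implies a)) xor a) xor b) = 1, so the formula = 0.

1, 0, 0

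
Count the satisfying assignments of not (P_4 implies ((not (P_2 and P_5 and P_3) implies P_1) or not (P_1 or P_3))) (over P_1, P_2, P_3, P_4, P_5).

P_1 | P_2 | P_3 | P_4 | P_5 | φ
--- | --- | --- | --- | --- | -
 T  |  T  |  T  |  T  |  T  | F
 T  |  T  |  T  |  T  |  F  | F
 T  |  T  |  T  |  F  |  T  | F
 T  |  T  |  T  |  F  |  F  | F
 T  |  T  |  F  |  T  |  T  | F
 T  |  T  |  F  |  T  |  F  | F
 T  |  T  |  F  |  F  |  T  | F
 T  |  T  |  F  |  F  |  F  | F
 T  |  F  |  T  |  T  |  T  | F
 T  |  F  |  T  |  T  |  F  | F
 T  |  F  |  T  |  F  |  T  | F
 T  |  F  |  T  |  F  |  F  | F
 T  |  F  |  F  |  T  |  T  | F
 T  |  F  |  F  |  T  |  F  | F
 T  |  F  |  F  |  F  |  T  | F
 T  |  F  |  F  |  F  |  F  | F
 F  |  T  |  T  |  T  |  T  | F
 F  |  T  |  T  |  T  |  F  | T
 F  |  T  |  T  |  F  |  T  | F
 F  |  T  |  T  |  F  |  F  | F
 F  |  T  |  F  |  T  |  T  | F
 F  |  T  |  F  |  T  |  F  | F
 F  |  T  |  F  |  F  |  T  | F
 F  |  T  |  F  |  F  |  F  | F
 F  |  F  |  T  |  T  |  T  | T
 F  |  F  |  T  |  T  |  F  | T
 F  |  F  |  T  |  F  |  T  | F
 F  |  F  |  T  |  F  |  F  | F
 F  |  F  |  F  |  T  |  T  | F
 F  |  F  |  F  |  T  |  F  | F
 F  |  F  |  F  |  F  |  T  | F
 F  |  F  |  F  |  F  |  F  | F
The formula is true on 3 of the 32 rows.

3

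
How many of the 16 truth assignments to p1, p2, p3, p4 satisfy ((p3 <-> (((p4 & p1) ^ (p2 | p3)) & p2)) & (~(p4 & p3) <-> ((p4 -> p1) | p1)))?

7

p1  p2  p3  p4     (p4 & p1)  (p2 | p3)  ((p4 & p1) ^ (p2 | p3))  (p4 & p3)  ~(p4 & p3)  (p4 -> p1)  ((p4 -> p1) | p1)  φ
F   F   F   F          F          F                 F                 F          T           T               T          T
F   F   F   T          F          F                 F                 F          T           F               F          F
F   F   T   F          F          T                 T                 F          T           T               T          F
F   F   T   T          F          T                 T                 T          F           F               F          F
F   T   F   F          F          T                 T                 F          T           T               T          F
F   T   F   T          F          T                 T                 F          T           F               F          F
F   T   T   F          F          T                 T                 F          T           T               T          T
F   T   T   T          F          T                 T                 T          F           F               F          T
T   F   F   F          F          F                 F                 F          T           T               T          T
T   F   F   T          T          F                 T                 F          T           T               T          T
T   F   T   F          F          T                 T                 F          T           T               T          F
T   F   T   T          T          T                 F                 T          F           T               T          F
T   T   F   F          F          T                 T                 F          T           T               T          F
T   T   F   T          T          T                 F                 F          T           T               T          T
T   T   T   F          F          T                 T                 F          T           T               T          T
T   T   T   T          T          T                 F                 T          F           T               T          F
The formula is true on 7 of the 16 rows.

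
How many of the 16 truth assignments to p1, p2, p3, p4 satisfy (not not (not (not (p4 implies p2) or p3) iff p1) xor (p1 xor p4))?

6

  p1  |   p2  |   p3  |   p4  || (p4 implies p2) | not (p4 implies p2) | (not (p4 implies p2) or p3) | (p1 xor p4) |   φ  
 True |  True |  True |  True ||       True      |        False        |             True            |    False    | False
 True |  True |  True | False ||       True      |        False        |             True            |     True    |  True
 True |  True | False |  True ||       True      |        False        |            False            |    False    |  True
 True |  True | False | False ||       True      |        False        |            False            |     True    | False
 True | False |  True |  True ||      False      |         True        |             True            |    False    | False
 True | False |  True | False ||       True      |        False        |             True            |     True    |  True
 True | False | False |  True ||      False      |         True        |             True            |    False    | False
 True | False | False | False ||       True      |        False        |            False            |     True    | False
False |  True |  True |  True ||       True      |        False        |             True            |     True    | False
False |  True |  True | False ||       True      |        False        |             True            |    False    |  True
False |  True | False |  True ||       True      |        False        |            False            |     True    |  True
False |  True | False | False ||       True      |        False        |            False            |    False    | False
False | False |  True |  True ||      False      |         True        |             True            |     True    | False
False | False |  True | False ||       True      |        False        |             True            |    False    |  True
False | False | False |  True ||      False      |         True        |             True            |     True    | False
False | False | False | False ||       True      |        False        |            False            |    False    | False
The formula is true on 6 of the 16 rows.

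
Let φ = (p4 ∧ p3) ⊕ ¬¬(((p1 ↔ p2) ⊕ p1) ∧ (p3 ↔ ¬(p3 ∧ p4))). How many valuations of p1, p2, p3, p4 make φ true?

p1 | p2 | p3 | p4 | φ
-- | -- | -- | -- | -
F  | F  | F  | F  | F
F  | F  | F  | T  | F
F  | F  | T  | F  | T
F  | F  | T  | T  | T
F  | T  | F  | F  | F
F  | T  | F  | T  | F
F  | T  | T  | F  | F
F  | T  | T  | T  | T
T  | F  | F  | F  | F
T  | F  | F  | T  | F
T  | F  | T  | F  | T
T  | F  | T  | T  | T
T  | T  | F  | F  | F
T  | T  | F  | T  | F
T  | T  | T  | F  | F
T  | T  | T  | T  | T
The formula is true on 6 of the 16 rows.

6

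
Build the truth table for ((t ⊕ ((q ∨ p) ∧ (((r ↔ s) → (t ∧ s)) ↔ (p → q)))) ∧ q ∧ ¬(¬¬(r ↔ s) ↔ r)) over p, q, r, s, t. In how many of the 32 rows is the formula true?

p  q  r  s  t  |  φ
F  F  F  F  F  |  F
F  F  F  F  T  |  F
F  F  F  T  F  |  F
F  F  F  T  T  |  F
F  F  T  F  F  |  F
F  F  T  F  T  |  F
F  F  T  T  F  |  F
F  F  T  T  T  |  F
F  T  F  F  F  |  F
F  T  F  F  T  |  T
F  T  F  T  F  |  F
F  T  F  T  T  |  F
F  T  T  F  F  |  T
F  T  T  F  T  |  F
F  T  T  T  F  |  F
F  T  T  T  T  |  F
T  F  F  F  F  |  F
T  F  F  F  T  |  F
T  F  F  T  F  |  F
T  F  F  T  T  |  F
T  F  T  F  F  |  F
T  F  T  F  T  |  F
T  F  T  T  F  |  F
T  F  T  T  T  |  F
T  T  F  F  F  |  F
T  T  F  F  T  |  T
T  T  F  T  F  |  F
T  T  F  T  T  |  F
T  T  T  F  F  |  T
T  T  T  F  T  |  F
T  T  T  T  F  |  F
T  T  T  T  T  |  F
The formula is true on 4 of the 32 rows.

4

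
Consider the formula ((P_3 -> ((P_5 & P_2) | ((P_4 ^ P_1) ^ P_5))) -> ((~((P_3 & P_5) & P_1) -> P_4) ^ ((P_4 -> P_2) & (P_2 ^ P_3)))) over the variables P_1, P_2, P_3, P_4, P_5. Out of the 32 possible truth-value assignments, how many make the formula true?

22

P_1 | P_2 | P_3 | P_4 | P_5 | φ
--- | --- | --- | --- | --- | -
 F  |  F  |  F  |  F  |  F  | F
 F  |  F  |  F  |  F  |  T  | F
 F  |  F  |  F  |  T  |  F  | T
 F  |  F  |  F  |  T  |  T  | T
 F  |  F  |  T  |  F  |  F  | T
 F  |  F  |  T  |  F  |  T  | T
 F  |  F  |  T  |  T  |  F  | T
 F  |  F  |  T  |  T  |  T  | T
 F  |  T  |  F  |  F  |  F  | T
 F  |  T  |  F  |  F  |  T  | T
 F  |  T  |  F  |  T  |  F  | F
 F  |  T  |  F  |  T  |  T  | F
 F  |  T  |  T  |  F  |  F  | T
 F  |  T  |  T  |  F  |  T  | F
 F  |  T  |  T  |  T  |  F  | T
 F  |  T  |  T  |  T  |  T  | T
 T  |  F  |  F  |  F  |  F  | F
 T  |  F  |  F  |  F  |  T  | F
 T  |  F  |  F  |  T  |  F  | T
 T  |  F  |  F  |  T  |  T  | T
 T  |  F  |  T  |  F  |  F  | T
 T  |  F  |  T  |  F  |  T  | T
 T  |  F  |  T  |  T  |  F  | T
 T  |  F  |  T  |  T  |  T  | T
 T  |  T  |  F  |  F  |  F  | T
 T  |  T  |  F  |  F  |  T  | T
 T  |  T  |  F  |  T  |  F  | F
 T  |  T  |  F  |  T  |  T  | F
 T  |  T  |  T  |  F  |  F  | F
 T  |  T  |  T  |  F  |  T  | T
 T  |  T  |  T  |  T  |  F  | T
 T  |  T  |  T  |  T  |  T  | T
The formula is true on 22 of the 32 rows.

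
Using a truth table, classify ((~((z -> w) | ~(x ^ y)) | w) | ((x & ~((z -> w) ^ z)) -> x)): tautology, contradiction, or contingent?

tautology

x  y  z  w     (z -> w)  (x ^ y)  ~(x ^ y)  ((z -> w) | ~(x ^ y))  ~((z -> w) | ~(x ^ y))  (~((z -> w) | ~(x ^ y)) | w)  ((z -> w) ^ z)  ~((z -> w) ^ z)  (x & ~((z -> w) ^ z))  ((x & ~((z -> w) ^ z)) -> x)  φ
1  1  1  1        1         0        1                1                      0                          1                      0                1                   1                         1                1
1  1  1  0        0         0        1                1                      0                          0                      1                0                   0                         1                1
1  1  0  1        1         0        1                1                      0                          1                      1                0                   0                         1                1
1  1  0  0        1         0        1                1                      0                          0                      1                0                   0                         1                1
1  0  1  1        1         1        0                1                      0                          1                      0                1                   1                         1                1
1  0  1  0        0         1        0                0                      1                          1                      1                0                   0                         1                1
1  0  0  1        1         1        0                1                      0                          1                      1                0                   0                         1                1
1  0  0  0        1         1        0                1                      0                          0                      1                0                   0                         1                1
0  1  1  1        1         1        0                1                      0                          1                      0                1                   0                         1                1
0  1  1  0        0         1        0                0                      1                          1                      1                0                   0                         1                1
0  1  0  1        1         1        0                1                      0                          1                      1                0                   0                         1                1
0  1  0  0        1         1        0                1                      0                          0                      1                0                   0                         1                1
0  0  1  1        1         0        1                1                      0                          1                      0                1                   0                         1                1
0  0  1  0        0         0        1                1                      0                          0                      1                0                   0                         1                1
0  0  0  1        1         0        1                1                      0                          1                      1                0                   0                         1                1
0  0  0  0        1         0        1                1                      0                          0                      1                0                   0                         1                1
Every row is 1, so the formula is a tautology.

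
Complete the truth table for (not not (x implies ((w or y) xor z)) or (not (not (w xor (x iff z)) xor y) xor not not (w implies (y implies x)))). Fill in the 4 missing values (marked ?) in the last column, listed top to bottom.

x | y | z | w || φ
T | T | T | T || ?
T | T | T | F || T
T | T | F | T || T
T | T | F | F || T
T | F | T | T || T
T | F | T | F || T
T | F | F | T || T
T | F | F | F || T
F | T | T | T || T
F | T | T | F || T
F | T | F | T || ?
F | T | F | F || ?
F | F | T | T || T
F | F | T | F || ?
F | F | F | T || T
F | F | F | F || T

F, T, T, T

Row x=T, y=T, z=T, w=T: not not (x implies ((w or y) xor z)) = F, (not (not (w xor (x iff z)) xor y) xor not not (w implies (y implies x))) = F, so the formula = F.
Row x=F, y=T, z=F, w=T: not not (x implies ((w or y) xor z)) = T, (not (not (w xor (x iff z)) xor y) xor not not (w implies (y implies x))) = T, so the formula = T.
Row x=F, y=T, z=F, w=F: not not (x implies ((w or y) xor z)) = T, (not (not (w xor (x iff z)) xor y) xor not not (w implies (y implies x))) = T, so the formula = T.
Row x=F, y=F, z=T, w=F: not not (x implies ((w or y) xor z)) = T, (not (not (w xor (x iff z)) xor y) xor not not (w implies (y implies x))) = T, so the formula = T.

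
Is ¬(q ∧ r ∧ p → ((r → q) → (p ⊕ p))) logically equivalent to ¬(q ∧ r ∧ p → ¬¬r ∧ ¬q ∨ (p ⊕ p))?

equivalent

p | q | r || φ | ψ
0 | 0 | 0 || 0 | 0
0 | 0 | 1 || 0 | 0
0 | 1 | 0 || 0 | 0
0 | 1 | 1 || 0 | 0
1 | 0 | 0 || 0 | 0
1 | 0 | 1 || 0 | 0
1 | 1 | 0 || 0 | 0
1 | 1 | 1 || 1 | 1
The columns for φ and ψ agree on every row, so they are logically equivalent.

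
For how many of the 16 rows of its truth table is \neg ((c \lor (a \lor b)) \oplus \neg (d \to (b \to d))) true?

2

a  b  c  d  |  φ
F  F  F  F  |  T
F  F  F  T  |  T
F  F  T  F  |  F
F  F  T  T  |  F
F  T  F  F  |  F
F  T  F  T  |  F
F  T  T  F  |  F
F  T  T  T  |  F
T  F  F  F  |  F
T  F  F  T  |  F
T  F  T  F  |  F
T  F  T  T  |  F
T  T  F  F  |  F
T  T  F  T  |  F
T  T  T  F  |  F
T  T  T  T  |  F
The formula is true on 2 of the 16 rows.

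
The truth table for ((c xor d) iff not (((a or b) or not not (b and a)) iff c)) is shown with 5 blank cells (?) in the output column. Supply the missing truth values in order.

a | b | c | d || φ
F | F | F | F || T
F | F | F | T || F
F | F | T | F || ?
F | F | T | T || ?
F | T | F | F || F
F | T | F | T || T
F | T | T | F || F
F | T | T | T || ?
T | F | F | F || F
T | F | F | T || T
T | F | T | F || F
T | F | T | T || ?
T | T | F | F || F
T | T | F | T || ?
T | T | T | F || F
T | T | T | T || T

Row a=F, b=F, c=T, d=F: (c xor d) = T, not (((a or b) or not not (b and a)) iff c) = T, so the formula = T.
Row a=F, b=F, c=T, d=T: (c xor d) = F, not (((a or b) or not not (b and a)) iff c) = T, so the formula = F.
Row a=F, b=T, c=T, d=T: (c xor d) = F, not (((a or b) or not not (b and a)) iff c) = F, so the formula = T.
Row a=T, b=F, c=T, d=T: (c xor d) = F, not (((a or b) or not not (b and a)) iff c) = F, so the formula = T.
Row a=T, b=T, c=F, d=T: (c xor d) = T, not (((a or b) or not not (b and a)) iff c) = T, so the formula = T.

T, F, T, T, T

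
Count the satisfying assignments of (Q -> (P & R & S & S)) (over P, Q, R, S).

9

P | Q | R | S || (Q -> (P & R & S & S))
0 | 0 | 0 | 0 ||           1           
0 | 0 | 0 | 1 ||           1           
0 | 0 | 1 | 0 ||           1           
0 | 0 | 1 | 1 ||           1           
0 | 1 | 0 | 0 ||           0           
0 | 1 | 0 | 1 ||           0           
0 | 1 | 1 | 0 ||           0           
0 | 1 | 1 | 1 ||           0           
1 | 0 | 0 | 0 ||           1           
1 | 0 | 0 | 1 ||           1           
1 | 0 | 1 | 0 ||           1           
1 | 0 | 1 | 1 ||           1           
1 | 1 | 0 | 0 ||           0           
1 | 1 | 0 | 1 ||           0           
1 | 1 | 1 | 0 ||           0           
1 | 1 | 1 | 1 ||           1           
The formula is true on 9 of the 16 rows.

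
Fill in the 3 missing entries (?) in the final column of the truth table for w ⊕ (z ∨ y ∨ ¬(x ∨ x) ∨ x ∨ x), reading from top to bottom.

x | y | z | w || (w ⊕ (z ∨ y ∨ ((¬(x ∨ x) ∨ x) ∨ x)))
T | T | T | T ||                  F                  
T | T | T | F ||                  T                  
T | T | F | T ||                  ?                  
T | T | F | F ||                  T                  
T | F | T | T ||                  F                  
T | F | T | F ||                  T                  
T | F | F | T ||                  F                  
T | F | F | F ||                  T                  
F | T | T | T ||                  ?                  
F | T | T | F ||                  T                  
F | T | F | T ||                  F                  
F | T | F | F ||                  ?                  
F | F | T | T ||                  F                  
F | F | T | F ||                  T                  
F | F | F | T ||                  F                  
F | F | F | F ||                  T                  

F, F, T

Row x=T, y=T, z=F, w=T: (z ∨ y ∨ ¬(x ∨ x) ∨ x ∨ x) = T, so (w ⊕ (z ∨ y ∨ ((¬(x ∨ x) ∨ x) ∨ x))) = F.
Row x=F, y=T, z=T, w=T: (z ∨ y ∨ ¬(x ∨ x) ∨ x ∨ x) = T, so (w ⊕ (z ∨ y ∨ ((¬(x ∨ x) ∨ x) ∨ x))) = F.
Row x=F, y=T, z=F, w=F: (z ∨ y ∨ ¬(x ∨ x) ∨ x ∨ x) = T, so (w ⊕ (z ∨ y ∨ ((¬(x ∨ x) ∨ x) ∨ x))) = T.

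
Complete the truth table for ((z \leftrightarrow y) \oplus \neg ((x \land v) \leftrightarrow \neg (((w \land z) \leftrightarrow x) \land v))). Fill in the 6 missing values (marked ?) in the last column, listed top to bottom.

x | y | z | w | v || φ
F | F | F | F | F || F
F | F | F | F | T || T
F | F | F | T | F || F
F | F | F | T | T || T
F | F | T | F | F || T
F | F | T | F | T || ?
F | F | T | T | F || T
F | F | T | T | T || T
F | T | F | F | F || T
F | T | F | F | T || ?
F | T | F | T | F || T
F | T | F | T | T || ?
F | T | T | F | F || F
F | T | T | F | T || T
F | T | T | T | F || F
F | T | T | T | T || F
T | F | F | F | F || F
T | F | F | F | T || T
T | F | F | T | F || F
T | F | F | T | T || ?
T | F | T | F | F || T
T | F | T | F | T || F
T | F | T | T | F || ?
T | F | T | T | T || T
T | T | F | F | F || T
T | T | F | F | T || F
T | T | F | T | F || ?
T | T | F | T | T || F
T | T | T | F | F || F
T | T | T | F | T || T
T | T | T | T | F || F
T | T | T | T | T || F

Row x=F, y=F, z=T, w=F, v=T: (z \leftrightarrow y) = F, \neg ((x \land v) \leftrightarrow \neg (((w \land z) \leftrightarrow x) \land v)) = F, so the formula = F.
Row x=F, y=T, z=F, w=F, v=T: (z \leftrightarrow y) = F, \neg ((x \land v) \leftrightarrow \neg (((w \land z) \leftrightarrow x) \land v)) = F, so the formula = F.
Row x=F, y=T, z=F, w=T, v=T: (z \leftrightarrow y) = F, \neg ((x \land v) \leftrightarrow \neg (((w \land z) \leftrightarrow x) \land v)) = F, so the formula = F.
Row x=T, y=F, z=F, w=T, v=T: (z \leftrightarrow y) = T, \neg ((x \land v) \leftrightarrow \neg (((w \land z) \leftrightarrow x) \land v)) = F, so the formula = T.
Row x=T, y=F, z=T, w=T, v=F: (z \leftrightarrow y) = F, \neg ((x \land v) \leftrightarrow \neg (((w \land z) \leftrightarrow x) \land v)) = T, so the formula = T.
Row x=T, y=T, z=F, w=T, v=F: (z \leftrightarrow y) = F, \neg ((x \land v) \leftrightarrow \neg (((w \land z) \leftrightarrow x) \land v)) = T, so the formula = T.

F, F, F, T, T, T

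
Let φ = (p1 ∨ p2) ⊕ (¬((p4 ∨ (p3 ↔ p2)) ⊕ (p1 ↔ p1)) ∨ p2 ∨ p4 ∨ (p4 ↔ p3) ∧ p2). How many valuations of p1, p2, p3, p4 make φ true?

p1  p2  p3  p4  |  φ
F   F   F   F   |  T
F   F   F   T   |  T
F   F   T   F   |  F
F   F   T   T   |  T
F   T   F   F   |  F
F   T   F   T   |  F
F   T   T   F   |  F
F   T   T   T   |  F
T   F   F   F   |  F
T   F   F   T   |  F
T   F   T   F   |  T
T   F   T   T   |  F
T   T   F   F   |  F
T   T   F   T   |  F
T   T   T   F   |  F
T   T   T   T   |  F
The formula is true on 4 of the 16 rows.

4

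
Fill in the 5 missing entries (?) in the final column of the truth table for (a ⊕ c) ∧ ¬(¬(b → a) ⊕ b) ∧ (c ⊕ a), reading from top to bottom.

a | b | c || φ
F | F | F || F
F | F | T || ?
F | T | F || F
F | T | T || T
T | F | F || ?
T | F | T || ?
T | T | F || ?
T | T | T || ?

Row a=F, b=F, c=T: (a ⊕ c) = T, ¬(¬(b → a) ⊕ b) = T, (c ⊕ a) = T, so the formula = T.
Row a=T, b=F, c=F: (a ⊕ c) = T, ¬(¬(b → a) ⊕ b) = T, (c ⊕ a) = T, so the formula = T.
Row a=T, b=F, c=T: (a ⊕ c) = F, ¬(¬(b → a) ⊕ b) = T, (c ⊕ a) = F, so the formula = F.
Row a=T, b=T, c=F: (a ⊕ c) = T, ¬(¬(b → a) ⊕ b) = F, (c ⊕ a) = T, so the formula = F.
Row a=T, b=T, c=T: (a ⊕ c) = F, ¬(¬(b → a) ⊕ b) = F, (c ⊕ a) = F, so the formula = F.

T, T, F, F, F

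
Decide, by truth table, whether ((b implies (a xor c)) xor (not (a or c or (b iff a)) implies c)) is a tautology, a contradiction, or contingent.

contingent

a | b | c | φ
- | - | - | -
T | T | T | T
T | T | F | F
T | F | T | F
T | F | F | F
F | T | T | F
F | T | F | F
F | F | T | F
F | F | F | F
1 of 8 rows are T, so the formula is contingent.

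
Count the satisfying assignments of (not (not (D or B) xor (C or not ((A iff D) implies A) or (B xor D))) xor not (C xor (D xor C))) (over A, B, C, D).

7

A | B | C | D | (D or B) | not (D or B) | (A iff D) | ((A iff D) implies A) | not ((A iff D) implies A) | (B xor D) | (D xor C) | (C xor (D xor C)) | not (C xor (D xor C)) | φ
- | - | - | - | -------- | ------------ | --------- | --------------------- | ------------------------- | --------- | --------- | ----------------- | --------------------- | -
F | F | F | F |    F     |      T       |     T     |           F           |             T             |     F     |     F     |         F         |           T           | F
F | F | F | T |    T     |      F       |     F     |           T           |             F             |     T     |     T     |         T         |           F           | F
F | F | T | F |    F     |      T       |     T     |           F           |             T             |     F     |     T     |         F         |           T           | F
F | F | T | T |    T     |      F       |     F     |           T           |             F             |     T     |     F     |         T         |           F           | F
F | T | F | F |    T     |      F       |     T     |           F           |             T             |     T     |     F     |         F         |           T           | T
F | T | F | T |    T     |      F       |     F     |           T           |             F             |     F     |     T     |         T         |           F           | T
F | T | T | F |    T     |      F       |     T     |           F           |             T             |     T     |     T     |         F         |           T           | T
F | T | T | T |    T     |      F       |     F     |           T           |             F             |     F     |     F     |         T         |           F           | F
T | F | F | F |    F     |      T       |     F     |           T           |             F             |     F     |     F     |         F         |           T           | T
T | F | F | T |    T     |      F       |     T     |           T           |             F             |     T     |     T     |         T         |           F           | F
T | F | T | F |    F     |      T       |     F     |           T           |             F             |     F     |     T     |         F         |           T           | F
T | F | T | T |    T     |      F       |     T     |           T           |             F             |     T     |     F     |         T         |           F           | F
T | T | F | F |    T     |      F       |     F     |           T           |             F             |     T     |     F     |         F         |           T           | T
T | T | F | T |    T     |      F       |     T     |           T           |             F             |     F     |     T     |         T         |           F           | T
T | T | T | F |    T     |      F       |     F     |           T           |             F             |     T     |     T     |         F         |           T           | T
T | T | T | T |    T     |      F       |     T     |           T           |             F             |     F     |     F     |         T         |           F           | F
The formula is true on 7 of the 16 rows.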